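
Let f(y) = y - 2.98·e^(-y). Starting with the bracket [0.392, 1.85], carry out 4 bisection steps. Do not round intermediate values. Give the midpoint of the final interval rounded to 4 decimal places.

1.0754

f(0.392000) = -1.621598, f(1.850000) = 1.381433 (opposite signs)
step 1: m = 1.121000, f(m) = 0.149658 > 0 → root in [0.392000, 1.121000]
step 2: m = 0.756500, f(m) = -0.642032 < 0 → root in [0.756500, 1.121000]
step 3: m = 0.938750, f(m) = -0.226777 < 0 → root in [0.938750, 1.121000]
step 4: m = 1.029875, f(m) = -0.034139 < 0 → root in [1.029875, 1.121000]
Midpoint of [1.029875, 1.121000] = 1.075438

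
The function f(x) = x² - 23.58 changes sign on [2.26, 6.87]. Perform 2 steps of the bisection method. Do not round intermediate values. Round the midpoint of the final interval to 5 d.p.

f(2.260000) = -18.472400, f(6.870000) = 23.616900 (opposite signs)
step 1: m = 4.565000, f(m) = -2.740775 < 0 → root in [4.565000, 6.870000]
step 2: m = 5.717500, f(m) = 9.109806 > 0 → root in [4.565000, 5.717500]
Midpoint of [4.565000, 5.717500] = 5.141250

5.14125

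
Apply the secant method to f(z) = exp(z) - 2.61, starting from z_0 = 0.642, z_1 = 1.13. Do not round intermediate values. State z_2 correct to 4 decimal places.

Secant update: z_(k+1) = z_k − f(z_k)·(z_k − z_(k-1))/(f(z_k) − f(z_(k-1))).
f(z_0) = -0.709722, f(z_1) = 0.485657
z_2 = 1.130000 - (0.485657)·(1.130000 - 0.642000)/(0.485657 - (-0.709722)) = 0.931736; f(z_2) = -0.071087

0.9317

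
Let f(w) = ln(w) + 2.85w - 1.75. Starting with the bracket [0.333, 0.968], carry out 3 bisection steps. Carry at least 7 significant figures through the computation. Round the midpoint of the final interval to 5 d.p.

f(0.333000) = -1.900563, f(0.968000) = 0.976277 (opposite signs)
step 1: m = 0.650500, f(m) = -0.326089 < 0 → root in [0.650500, 0.968000]
step 2: m = 0.809250, f(m) = 0.344715 > 0 → root in [0.650500, 0.809250]
step 3: m = 0.729875, f(m) = 0.015262 > 0 → root in [0.650500, 0.729875]
Midpoint of [0.650500, 0.729875] = 0.690187

0.69019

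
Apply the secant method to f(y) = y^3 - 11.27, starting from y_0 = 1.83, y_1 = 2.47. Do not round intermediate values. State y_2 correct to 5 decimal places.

2.19804

Secant update: y_(k+1) = y_k − f(y_k)·(y_k − y_(k-1))/(f(y_k) − f(y_(k-1))).
f(y_0) = -5.141513, f(y_1) = 3.799223
y_2 = 2.470000 - (3.799223)·(2.470000 - 1.830000)/(3.799223 - (-5.141513)) = 2.198042; f(y_2) = -0.650402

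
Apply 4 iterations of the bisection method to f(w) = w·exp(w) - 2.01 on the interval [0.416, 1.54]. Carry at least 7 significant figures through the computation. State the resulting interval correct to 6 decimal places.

[0.837500, 0.907750]

f(0.416000) = -1.379391, f(1.540000) = 5.173469 (opposite signs)
step 1: m = 0.978000, f(m) = 0.590632 > 0 → root in [0.416000, 0.978000]
step 2: m = 0.697000, f(m) = -0.610619 < 0 → root in [0.697000, 0.978000]
step 3: m = 0.837500, f(m) = -0.074886 < 0 → root in [0.837500, 0.978000]
step 4: m = 0.907750, f(m) = 0.240075 > 0 → root in [0.837500, 0.907750]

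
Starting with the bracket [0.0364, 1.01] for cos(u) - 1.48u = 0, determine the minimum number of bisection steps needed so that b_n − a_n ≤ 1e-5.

Initial width b − a = 1.01 − 0.0364 = 0.973600.
After n steps the width is (b−a)/2^n; need (b−a)/2^n ≤ 1e-5.
So n ≥ log₂(0.973600/1e-5) = log₂(97360.0000) ≈ 16.5710.
Hence n = 17.

17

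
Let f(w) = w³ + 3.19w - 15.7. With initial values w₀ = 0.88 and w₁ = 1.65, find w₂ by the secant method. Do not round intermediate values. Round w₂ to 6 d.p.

2.380366

Secant update: w_(k+1) = w_k − f(w_k)·(w_k − w_(k-1))/(f(w_k) − f(w_(k-1))).
f(w_0) = -12.211328, f(w_1) = -5.944375
w_2 = 1.650000 - (-5.944375)·(1.650000 - 0.880000)/(-5.944375 - (-12.211328)) = 2.380366; f(w_2) = 5.380858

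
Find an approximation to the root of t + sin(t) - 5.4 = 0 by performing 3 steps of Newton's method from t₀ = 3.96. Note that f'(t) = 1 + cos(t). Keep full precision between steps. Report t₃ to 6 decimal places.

Newton update: t ← t − f(t)/f'(t).
t_0 = 3.960000: f = -2.170058, f' = 0.316615 → t_1 = 3.960000 - (-2.170058)/(0.316615) = 10.813930
t_1 = 10.813930: f = 4.430382, f' = 0.819353 → t_2 = 10.813930 - (4.430382)/(0.819353) = 5.406758
t_2 = 5.406758: f = -0.761700, f' = 1.639900 → t_3 = 5.406758 - (-0.761700)/(1.639900) = 5.871237

5.871237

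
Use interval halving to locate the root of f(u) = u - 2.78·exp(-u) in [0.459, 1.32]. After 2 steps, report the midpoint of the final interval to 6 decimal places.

f(0.459000) = -1.297724, f(1.320000) = 0.577364 (opposite signs)
step 1: m = 0.889500, f(m) = -0.252694 < 0 → root in [0.889500, 1.320000]
step 2: m = 1.104750, f(m) = 0.183754 > 0 → root in [0.889500, 1.104750]
Midpoint of [0.889500, 1.104750] = 0.997125

0.997125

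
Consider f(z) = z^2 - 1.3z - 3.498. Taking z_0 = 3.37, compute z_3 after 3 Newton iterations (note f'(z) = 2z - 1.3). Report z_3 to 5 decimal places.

Newton update: z ← z − f(z)/f'(z).
z_0 = 3.370000: f = 3.477900, f' = 5.440000 → z_1 = 3.370000 - (3.477900)/(5.440000) = 2.730680
z_1 = 2.730680: f = 0.408730, f' = 4.161360 → z_2 = 2.730680 - (0.408730)/(4.161360) = 2.632460
z_2 = 2.632460: f = 0.009647, f' = 3.964920 → z_3 = 2.632460 - (0.009647)/(3.964920) = 2.630027

2.63003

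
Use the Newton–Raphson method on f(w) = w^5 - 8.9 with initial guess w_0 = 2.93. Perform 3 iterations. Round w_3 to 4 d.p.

1.6837

f'(w) = 5w^4
w_0 = 2.930000: f = 207.042488, f' = 368.502540 → w_1 = 2.930000 - (207.042488)/(368.502540) = 2.368152
w_1 = 2.368152: f = 65.581375, f' = 157.256337 → w_2 = 2.368152 - (65.581375)/(157.256337) = 1.951117
w_2 = 1.951117: f = 19.375904, f' = 72.460812 → w_3 = 1.951117 - (19.375904)/(72.460812) = 1.683719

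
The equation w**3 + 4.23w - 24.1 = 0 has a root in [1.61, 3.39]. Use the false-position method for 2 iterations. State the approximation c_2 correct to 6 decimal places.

2.336823

f(1.610000) = -13.116419, f(3.390000) = 29.197919
step 1: c = 2.161757, f(c) = -4.853462 < 0 → new bracket [2.161757, 3.390000]
step 2: c = 2.336823, f(c) = -1.454459 < 0 → new bracket [2.336823, 3.390000]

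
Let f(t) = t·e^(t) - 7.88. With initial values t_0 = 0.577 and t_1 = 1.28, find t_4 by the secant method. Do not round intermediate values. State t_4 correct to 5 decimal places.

Secant update: t_(k+1) = t_k − f(t_k)·(t_k − t_(k-1))/(f(t_k) − f(t_(k-1))).
f(t_0) = -6.852543, f(t_1) = -3.276301
t_2 = 1.280000 - (-3.276301)·(1.280000 - 0.577000)/(-3.276301 - (-6.852543)) = 1.924039; f(t_2) = 5.296908
t_3 = 1.924039 - (5.296908)·(1.924039 - 1.280000)/(5.296908 - (-3.276301)) = 1.526123; f(t_3) = -0.859363
t_4 = 1.526123 - (-0.859363)·(1.526123 - 1.924039)/(-0.859363 - (5.296908)) = 1.581669; f(t_4) = -0.188241

1.58167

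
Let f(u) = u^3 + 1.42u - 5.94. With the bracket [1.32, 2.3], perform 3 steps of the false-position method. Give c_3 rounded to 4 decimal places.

f(1.320000) = -1.765632, f(2.300000) = 9.493000
step 1: c = 1.473688, f(c) = -0.646870 < 0 → new bracket [1.473688, 2.300000]
step 2: c = 1.526403, f(c) = -0.216136 < 0 → new bracket [1.526403, 2.300000]
step 3: c = 1.543624, f(c) = -0.069948 < 0 → new bracket [1.543624, 2.300000]

1.5436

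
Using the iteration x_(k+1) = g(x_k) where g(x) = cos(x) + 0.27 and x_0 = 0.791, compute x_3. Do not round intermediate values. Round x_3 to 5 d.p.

x_1 = g(0.791000) = 0.973135
x_2 = g(0.973135) = 0.832711
x_3 = g(0.832711) = 0.942873

0.94287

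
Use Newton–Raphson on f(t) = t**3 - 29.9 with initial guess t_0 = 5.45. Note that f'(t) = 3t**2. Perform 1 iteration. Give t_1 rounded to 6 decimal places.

t_0 = 5.450000: f = 131.978625, f' = 89.107500 → t_1 = 5.450000 - (131.978625)/(89.107500) = 3.968883

3.968883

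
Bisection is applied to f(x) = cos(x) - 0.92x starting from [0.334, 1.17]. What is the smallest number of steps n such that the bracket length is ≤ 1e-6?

20

Initial width b − a = 1.17 − 0.334 = 0.836000.
After n steps the width is (b−a)/2^n; need (b−a)/2^n ≤ 1e-6.
So n ≥ log₂(0.836000/1e-6) = log₂(836000.0000) ≈ 19.6731.
Hence n = 20.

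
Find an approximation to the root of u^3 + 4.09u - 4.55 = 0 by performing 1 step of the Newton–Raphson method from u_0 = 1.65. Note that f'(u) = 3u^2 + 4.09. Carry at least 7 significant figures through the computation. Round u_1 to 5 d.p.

Newton update: u ← u − f(u)/f'(u).
u_0 = 1.650000: f = 6.690625, f' = 12.257500 → u_1 = 1.650000 - (6.690625)/(12.257500) = 1.104161

1.10416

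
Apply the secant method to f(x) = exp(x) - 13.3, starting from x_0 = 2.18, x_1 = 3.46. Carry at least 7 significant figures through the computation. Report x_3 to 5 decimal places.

2.52702

f(x_0) = -4.453694, f(x_1) = 18.516977
x_2 = 3.460000 - (18.516977)·(3.460000 - 2.180000)/(18.516977 - (-4.453694)) = 2.428174; f(x_2) = -1.961838
x_3 = 2.428174 - (-1.961838)·(2.428174 - 3.460000)/(-1.961838 - (18.516977)) = 2.527021; f(x_3) = -0.783829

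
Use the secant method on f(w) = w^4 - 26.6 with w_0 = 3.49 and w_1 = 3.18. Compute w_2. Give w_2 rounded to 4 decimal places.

2.6712

f(w_0) = 121.754836, f(w_1) = 75.660634
w_2 = 3.180000 - (75.660634)·(3.180000 - 3.490000)/(75.660634 - (121.754836)) = 2.671155; f(w_2) = 24.309223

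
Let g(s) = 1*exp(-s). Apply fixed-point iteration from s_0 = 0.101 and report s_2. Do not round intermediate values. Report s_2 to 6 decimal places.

s_1 = g(0.101000) = 0.903933
s_2 = g(0.903933) = 0.404974

0.404974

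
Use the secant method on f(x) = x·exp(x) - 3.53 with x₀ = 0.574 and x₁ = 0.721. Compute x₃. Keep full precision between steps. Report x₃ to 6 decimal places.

Secant update: x_(k+1) = x_k − f(x_k)·(x_k − x_(k-1))/(f(x_k) − f(x_(k-1))).
f(x_0) = -2.510947, f(x_1) = -2.047272
x_2 = 0.721000 - (-2.047272)·(0.721000 - 0.574000)/(-2.047272 - (-2.510947)) = 1.370051; f(x_2) = 1.861911
x_3 = 1.370051 - (1.861911)·(1.370051 - 0.721000)/(1.861911 - (-2.047272)) = 1.060914; f(x_3) = -0.465010

1.060914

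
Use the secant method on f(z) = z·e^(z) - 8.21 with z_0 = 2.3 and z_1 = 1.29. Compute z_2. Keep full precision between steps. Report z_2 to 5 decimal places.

f(z_0) = 14.730620, f(z_1) = -3.523705
z_2 = 1.290000 - (-3.523705)·(1.290000 - 2.300000)/(-3.523705 - (14.730620)) = 1.484964; f(z_2) = -1.654168

1.48496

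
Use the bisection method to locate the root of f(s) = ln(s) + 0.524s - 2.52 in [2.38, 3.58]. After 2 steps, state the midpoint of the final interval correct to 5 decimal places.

f(2.380000) = -0.405780, f(3.580000) = 0.631283 (opposite signs)
step 1: m = 2.980000, f(m) = 0.133443 > 0 → root in [2.380000, 2.980000]
step 2: m = 2.680000, f(m) = -0.129863 < 0 → root in [2.680000, 2.980000]
Midpoint of [2.680000, 2.980000] = 2.830000

2.83000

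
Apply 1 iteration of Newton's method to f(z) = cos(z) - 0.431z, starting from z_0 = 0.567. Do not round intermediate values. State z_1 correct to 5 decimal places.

f'(z) = -sin(z) - 0.431
z_0 = 0.567000: f = 0.599139, f' = -0.968104 → z_1 = 0.567000 - (0.599139)/(-0.968104) = 1.185879

1.18588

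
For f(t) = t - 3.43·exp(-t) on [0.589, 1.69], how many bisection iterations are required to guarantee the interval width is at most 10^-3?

Initial width b − a = 1.69 − 0.589 = 1.101000.
After n steps the width is (b−a)/2^n; need (b−a)/2^n ≤ 10^-3.
So n ≥ log₂(1.101000/10^-3) = log₂(1101.0000) ≈ 10.1046.
Hence n = 11.

11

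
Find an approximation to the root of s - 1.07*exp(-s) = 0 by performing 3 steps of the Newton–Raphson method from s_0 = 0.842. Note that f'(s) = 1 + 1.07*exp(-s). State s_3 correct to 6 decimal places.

Newton update: s ← s − f(s)/f'(s).
s_0 = 0.842000: f = 0.380993, f' = 1.461007 → s_1 = 0.842000 - (0.380993)/(1.461007) = 0.581226
s_1 = 0.581226: f = -0.017131, f' = 1.598357 → s_2 = 0.581226 - (-0.017131)/(1.598357) = 0.591944
s_2 = 0.591944: f = -0.000034, f' = 1.591978 → s_3 = 0.591944 - (-0.000034)/(1.591978) = 0.591966

0.591966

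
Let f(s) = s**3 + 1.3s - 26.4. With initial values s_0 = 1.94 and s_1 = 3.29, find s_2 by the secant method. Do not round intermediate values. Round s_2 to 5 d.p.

2.68434

f(s_0) = -16.576616, f(s_1) = 13.488289
s_2 = 3.290000 - (13.488289)·(3.290000 - 1.940000)/(13.488289 - (-16.576616)) = 2.684337; f(s_2) = -3.567920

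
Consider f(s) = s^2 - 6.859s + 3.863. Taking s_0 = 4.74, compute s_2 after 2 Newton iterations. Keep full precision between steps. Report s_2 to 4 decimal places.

6.3403

f'(s) = 2s - 6.859
s_0 = 4.740000: f = -6.181060, f' = 2.621000 → s_1 = 4.740000 - (-6.181060)/(2.621000) = 7.098283
s_1 = 7.098283: f = 5.561499, f' = 7.337566 → s_2 = 7.098283 - (5.561499)/(7.337566) = 6.340334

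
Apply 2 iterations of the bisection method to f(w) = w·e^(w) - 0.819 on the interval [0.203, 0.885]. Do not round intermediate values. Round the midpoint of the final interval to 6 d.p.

f(0.203000) = -0.570310, f(0.885000) = 1.325341 (opposite signs)
step 1: m = 0.544000, f(m) = 0.118249 > 0 → root in [0.203000, 0.544000]
step 2: m = 0.373500, f(m) = -0.276375 < 0 → root in [0.373500, 0.544000]
Midpoint of [0.373500, 0.544000] = 0.458750

0.458750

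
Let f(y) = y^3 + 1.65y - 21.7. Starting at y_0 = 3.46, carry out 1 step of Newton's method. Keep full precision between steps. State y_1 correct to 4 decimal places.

2.7830

f'(y) = 3y^2 + 1.65
y_0 = 3.460000: f = 25.430736, f' = 37.564800 → y_1 = 3.460000 - (25.430736)/(37.564800) = 2.783017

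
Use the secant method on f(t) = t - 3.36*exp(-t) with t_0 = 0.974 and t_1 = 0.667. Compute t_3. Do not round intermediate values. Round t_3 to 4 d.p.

f(t_0) = -0.294634, f(t_1) = -1.057507
t_2 = 0.667000 - (-1.057507)·(0.667000 - 0.974000)/(-1.057507 - (-0.294634)) = 1.092569; f(t_2) = -0.034221
t_3 = 1.092569 - (-0.034221)·(1.092569 - 0.667000)/(-0.034221 - (-1.057507)) = 1.106801; f(t_3) = -0.004066

1.1068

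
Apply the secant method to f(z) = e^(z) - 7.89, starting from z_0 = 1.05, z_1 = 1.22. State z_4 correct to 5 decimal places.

1.99487

Secant update: z_(k+1) = z_k − f(z_k)·(z_k − z_(k-1))/(f(z_k) − f(z_(k-1))).
f(z_0) = -5.032349, f(z_1) = -4.502812
z_2 = 1.220000 - (-4.502812)·(1.220000 - 1.050000)/(-4.502812 - (-5.032349)) = 2.665562; f(z_2) = 6.486029
z_3 = 2.665562 - (6.486029)·(2.665562 - 1.220000)/(6.486029 - (-4.502812)) = 1.812337; f(z_3) = -1.765257
z_4 = 1.812337 - (-1.765257)·(1.812337 - 2.665562)/(-1.765257 - (6.486029)) = 1.994873; f(z_4) = -0.538727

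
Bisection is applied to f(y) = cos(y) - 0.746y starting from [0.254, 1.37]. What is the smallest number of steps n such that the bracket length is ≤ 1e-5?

17

Initial width b − a = 1.37 − 0.254 = 1.116000.
After n steps the width is (b−a)/2^n; need (b−a)/2^n ≤ 1e-5.
So n ≥ log₂(1.116000/1e-5) = log₂(111600.0000) ≈ 16.7680.
Hence n = 17.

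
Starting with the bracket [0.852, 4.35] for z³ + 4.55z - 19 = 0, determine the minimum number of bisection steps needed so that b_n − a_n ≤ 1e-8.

Initial width b − a = 4.35 − 0.852 = 3.498000.
After n steps the width is (b−a)/2^n; need (b−a)/2^n ≤ 1e-8.
So n ≥ log₂(3.498000/1e-8) = log₂(349800000.0000) ≈ 28.3820.
Hence n = 29.

29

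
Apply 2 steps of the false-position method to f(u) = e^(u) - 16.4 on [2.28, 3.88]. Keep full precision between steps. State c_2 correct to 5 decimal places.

f(2.280000) = -6.623320, f(3.880000) = 32.024215
step 1: c = 2.554204, f(c) = -3.538941 < 0 → new bracket [2.554204, 3.880000]
step 2: c = 2.686136, f(c) = -1.725138 < 0 → new bracket [2.686136, 3.880000]

2.68614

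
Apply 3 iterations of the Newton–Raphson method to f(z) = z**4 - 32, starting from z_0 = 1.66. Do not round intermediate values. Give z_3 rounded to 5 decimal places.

2.39381

Newton update: z ← z − f(z)/f'(z).
f'(z) = 4z**3
z_0 = 1.660000: f = -24.406669, f' = 18.297184 → z_1 = 1.660000 - (-24.406669)/(18.297184) = 2.993903
z_1 = 2.993903: f = 48.343529, f' = 107.342861 → z_2 = 2.993903 - (48.343529)/(107.342861) = 2.543537
z_2 = 2.543537: f = 9.855500, f' = 65.822503 → z_3 = 2.543537 - (9.855500)/(65.822503) = 2.393809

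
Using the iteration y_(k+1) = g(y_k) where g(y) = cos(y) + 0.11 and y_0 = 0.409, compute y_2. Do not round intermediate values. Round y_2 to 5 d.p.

y_1 = g(0.409000) = 1.027519
y_2 = g(1.027519) = 0.626944

0.62694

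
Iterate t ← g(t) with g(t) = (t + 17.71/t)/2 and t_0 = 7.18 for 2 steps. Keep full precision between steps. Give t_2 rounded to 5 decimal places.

4.24753

t_1 = g(7.180000) = 4.823287
t_2 = g(4.823287) = 4.247528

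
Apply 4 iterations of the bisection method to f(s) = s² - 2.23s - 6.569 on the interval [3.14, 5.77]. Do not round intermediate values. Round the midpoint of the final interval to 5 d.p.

f(3.140000) = -3.711600, f(5.770000) = 13.856800 (opposite signs)
step 1: m = 4.455000, f(m) = 3.343375 > 0 → root in [3.140000, 4.455000]
step 2: m = 3.797500, f(m) = -0.616419 < 0 → root in [3.797500, 4.455000]
step 3: m = 4.126250, f(m) = 1.255402 > 0 → root in [3.797500, 4.126250]
step 4: m = 3.961875, f(m) = 0.292472 > 0 → root in [3.797500, 3.961875]
Midpoint of [3.797500, 3.961875] = 3.879688

3.87969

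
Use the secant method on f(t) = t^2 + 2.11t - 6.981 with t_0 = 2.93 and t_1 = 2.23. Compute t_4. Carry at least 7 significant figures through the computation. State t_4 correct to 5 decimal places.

Secant update: t_(k+1) = t_k − f(t_k)·(t_k − t_(k-1))/(f(t_k) − f(t_(k-1))).
f(t_0) = 7.786200, f(t_1) = 2.697200
t_2 = 2.230000 - (2.697200)·(2.230000 - 2.930000)/(2.697200 - (7.786200)) = 1.858996; f(t_2) = 0.397347
t_3 = 1.858996 - (0.397347)·(1.858996 - 2.230000)/(0.397347 - (2.697200)) = 1.794897; f(t_3) = 0.027889
t_4 = 1.794897 - (0.027889)·(1.794897 - 1.858996)/(0.027889 - (0.397347)) = 1.790059; f(t_4) = 0.000334

1.79006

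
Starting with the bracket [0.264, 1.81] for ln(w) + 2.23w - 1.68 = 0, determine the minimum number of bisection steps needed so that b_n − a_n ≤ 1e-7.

24

Initial width b − a = 1.81 − 0.264 = 1.546000.
After n steps the width is (b−a)/2^n; need (b−a)/2^n ≤ 1e-7.
So n ≥ log₂(1.546000/1e-7) = log₂(15460000.0000) ≈ 23.8820.
Hence n = 24.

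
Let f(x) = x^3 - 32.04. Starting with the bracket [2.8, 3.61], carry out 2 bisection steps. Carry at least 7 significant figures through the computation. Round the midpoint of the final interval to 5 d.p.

3.10375

f(2.800000) = -10.088000, f(3.610000) = 15.005881 (opposite signs)
step 1: m = 3.205000, f(m) = 0.881840 > 0 → root in [2.800000, 3.205000]
step 2: m = 3.002500, f(m) = -4.972444 < 0 → root in [3.002500, 3.205000]
Midpoint of [3.002500, 3.205000] = 3.103750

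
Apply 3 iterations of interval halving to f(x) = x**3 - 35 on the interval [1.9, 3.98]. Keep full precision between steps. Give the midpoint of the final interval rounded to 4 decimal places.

3.3300

f(1.900000) = -28.141000, f(3.980000) = 28.044792 (opposite signs)
step 1: m = 2.940000, f(m) = -9.587816 < 0 → root in [2.940000, 3.980000]
step 2: m = 3.460000, f(m) = 6.421736 > 0 → root in [2.940000, 3.460000]
step 3: m = 3.200000, f(m) = -2.232000 < 0 → root in [3.200000, 3.460000]
Midpoint of [3.200000, 3.460000] = 3.330000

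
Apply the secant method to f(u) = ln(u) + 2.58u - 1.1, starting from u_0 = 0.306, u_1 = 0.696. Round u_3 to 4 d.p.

0.6146

Secant update: u_(k+1) = u_k − f(u_k)·(u_k − u_(k-1))/(f(u_k) − f(u_(k-1))).
f(u_0) = -1.494690, f(u_1) = 0.333274
u_2 = 0.696000 - (0.333274)·(0.696000 - 0.306000)/(0.333274 - (-1.494690)) = 0.624895; f(u_2) = 0.042058
u_3 = 0.624895 - (0.042058)·(0.624895 - 0.696000)/(0.042058 - (0.333274)) = 0.614626; f(u_3) = -0.001006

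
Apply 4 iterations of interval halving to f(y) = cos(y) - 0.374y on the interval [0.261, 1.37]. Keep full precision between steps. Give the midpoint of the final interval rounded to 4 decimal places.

1.1274

f(0.261000) = 0.868518, f(1.370000) = -0.312930 (opposite signs)
step 1: m = 0.815500, f(m) = 0.380507 > 0 → root in [0.815500, 1.370000]
step 2: m = 1.092750, f(m) = 0.051357 > 0 → root in [1.092750, 1.370000]
step 3: m = 1.231375, f(m) = -0.127593 < 0 → root in [1.092750, 1.231375]
step 4: m = 1.162063, f(m) = -0.037164 < 0 → root in [1.092750, 1.162063]
Midpoint of [1.092750, 1.162063] = 1.127406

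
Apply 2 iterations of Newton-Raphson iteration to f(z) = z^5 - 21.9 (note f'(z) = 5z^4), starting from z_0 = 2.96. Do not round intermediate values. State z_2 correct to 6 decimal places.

z_0 = 2.960000: f = 205.326278, f' = 383.828173 → z_1 = 2.960000 - (205.326278)/(383.828173) = 2.425057
z_1 = 2.425057: f = 61.970563, f' = 172.924947 → z_2 = 2.425057 - (61.970563)/(172.924947) = 2.066690

2.066690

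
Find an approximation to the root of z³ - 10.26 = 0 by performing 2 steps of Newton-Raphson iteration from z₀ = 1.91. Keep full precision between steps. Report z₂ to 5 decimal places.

2.17359

f'(z) = 3z²
z_0 = 1.910000: f = -3.292129, f' = 10.944300 → z_1 = 1.910000 - (-3.292129)/(10.944300) = 2.210808
z_1 = 2.210808: f = 0.545699, f' = 14.663011 → z_2 = 2.210808 - (0.545699)/(14.663011) = 2.173592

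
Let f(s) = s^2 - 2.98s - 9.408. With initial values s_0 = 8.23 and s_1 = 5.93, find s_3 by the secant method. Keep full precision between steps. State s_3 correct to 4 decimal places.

Secant update: s_(k+1) = s_k − f(s_k)·(s_k − s_(k-1))/(f(s_k) − f(s_(k-1))).
f(s_0) = 33.799500, f(s_1) = 8.085500
s_2 = 5.930000 - (8.085500)·(5.930000 - 8.230000)/(8.085500 - (33.799500)) = 5.206789; f(s_2) = 2.186420
s_3 = 5.206789 - (2.186420)·(5.206789 - 5.930000)/(2.186420 - (8.085500)) = 4.938740; f(s_3) = 0.265706

4.9387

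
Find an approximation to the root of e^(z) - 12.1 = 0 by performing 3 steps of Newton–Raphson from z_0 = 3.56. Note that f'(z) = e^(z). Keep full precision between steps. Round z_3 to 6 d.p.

2.495874

Newton update: z ← z − f(z)/f'(z).
z_0 = 3.560000: f = 23.063197, f' = 35.163197 → z_1 = 3.560000 - (23.063197)/(35.163197) = 2.904110
z_1 = 2.904110: f = 6.148991, f' = 18.248991 → z_2 = 2.904110 - (6.148991)/(18.248991) = 2.567160
z_2 = 2.567160: f = 0.928772, f' = 13.028772 → z_3 = 2.567160 - (0.928772)/(13.028772) = 2.495874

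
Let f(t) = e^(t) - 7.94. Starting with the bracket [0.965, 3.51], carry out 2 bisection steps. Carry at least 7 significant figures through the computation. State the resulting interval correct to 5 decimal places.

f(0.965000) = -5.315212, f(3.510000) = 25.508268 (opposite signs)
step 1: m = 2.237500, f(m) = 1.429877 > 0 → root in [0.965000, 2.237500]
step 2: m = 1.601250, f(m) = -2.980772 < 0 → root in [1.601250, 2.237500]

[1.60125, 2.23750]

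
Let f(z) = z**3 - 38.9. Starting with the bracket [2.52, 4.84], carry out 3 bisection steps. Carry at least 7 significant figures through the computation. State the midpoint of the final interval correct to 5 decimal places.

3.24500

f(2.520000) = -22.896992, f(4.840000) = 74.479904 (opposite signs)
step 1: m = 3.680000, f(m) = 10.936032 > 0 → root in [2.520000, 3.680000]
step 2: m = 3.100000, f(m) = -9.109000 < 0 → root in [3.100000, 3.680000]
step 3: m = 3.390000, f(m) = 0.058219 > 0 → root in [3.100000, 3.390000]
Midpoint of [3.100000, 3.390000] = 3.245000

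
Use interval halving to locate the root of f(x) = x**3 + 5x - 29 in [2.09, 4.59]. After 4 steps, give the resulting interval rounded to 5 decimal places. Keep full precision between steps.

f(2.090000) = -9.420671, f(4.590000) = 90.652579 (opposite signs)
step 1: m = 3.340000, f(m) = 24.959704 > 0 → root in [2.090000, 3.340000]
step 2: m = 2.715000, f(m) = 4.587876 > 0 → root in [2.090000, 2.715000]
step 3: m = 2.402500, f(m) = -3.120255 < 0 → root in [2.402500, 2.715000]
step 4: m = 2.558750, f(m) = 0.546402 > 0 → root in [2.402500, 2.558750]

[2.40250, 2.55875]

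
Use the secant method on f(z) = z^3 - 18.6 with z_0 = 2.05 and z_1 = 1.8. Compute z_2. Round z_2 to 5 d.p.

f(z_0) = -9.984875, f(z_1) = -12.768000
z_2 = 1.800000 - (-12.768000)·(1.800000 - 2.050000)/(-12.768000 - (-9.984875)) = 2.946912; f(z_2) = 6.991844

2.94691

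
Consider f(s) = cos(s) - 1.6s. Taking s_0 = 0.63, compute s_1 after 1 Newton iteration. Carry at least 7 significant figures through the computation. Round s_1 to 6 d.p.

0.538653

Newton update: s ← s − f(s)/f'(s).
f'(s) = -sin(s) - 1.6
s_0 = 0.630000: f = -0.199972, f' = -2.189145 → s_1 = 0.630000 - (-0.199972)/(-2.189145) = 0.538653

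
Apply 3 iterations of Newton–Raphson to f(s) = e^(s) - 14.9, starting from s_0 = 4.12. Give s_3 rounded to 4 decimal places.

f'(s) = e^(s)
s_0 = 4.120000: f = 46.659242, f' = 61.559242 → s_1 = 4.120000 - (46.659242)/(61.559242) = 3.362043
s_1 = 3.362043: f = 13.948075, f' = 28.848075 → s_2 = 3.362043 - (13.948075)/(28.848075) = 2.878542
s_2 = 2.878542: f = 2.888322, f' = 17.788322 → s_3 = 2.878542 - (2.888322)/(17.788322) = 2.716170

2.7162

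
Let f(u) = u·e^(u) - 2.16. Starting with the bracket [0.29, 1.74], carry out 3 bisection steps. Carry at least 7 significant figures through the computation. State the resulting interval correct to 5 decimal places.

[0.83375, 1.01500]

f(0.290000) = -1.772436, f(1.740000) = 7.753378 (opposite signs)
step 1: m = 1.015000, f(m) = 0.640754 > 0 → root in [0.290000, 1.015000]
step 2: m = 0.652500, f(m) = -0.906981 < 0 → root in [0.652500, 1.015000]
step 3: m = 0.833750, f(m) = -0.240762 < 0 → root in [0.833750, 1.015000]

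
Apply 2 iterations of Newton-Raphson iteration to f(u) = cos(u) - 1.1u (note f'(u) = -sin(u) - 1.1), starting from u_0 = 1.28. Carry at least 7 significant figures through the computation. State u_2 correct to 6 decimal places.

Newton update: u ← u − f(u)/f'(u).
u_0 = 1.280000: f = -1.121285, f' = -2.058016 → u_1 = 1.280000 - (-1.121285)/(-2.058016) = 0.735162
u_1 = 0.735162: f = -0.066956, f' = -1.770707 → u_2 = 0.735162 - (-0.066956)/(-1.770707) = 0.697349

0.697349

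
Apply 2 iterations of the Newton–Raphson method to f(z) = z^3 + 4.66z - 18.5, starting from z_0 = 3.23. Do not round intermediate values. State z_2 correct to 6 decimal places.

Newton update: z ← z − f(z)/f'(z).
f'(z) = 3z^2 + 4.66
z_0 = 3.230000: f = 30.250067, f' = 35.958700 → z_1 = 3.230000 - (30.250067)/(35.958700) = 2.388755
z_1 = 2.388755: f = 6.262200, f' = 21.778455 → z_2 = 2.388755 - (6.262200)/(21.778455) = 2.101214

2.101214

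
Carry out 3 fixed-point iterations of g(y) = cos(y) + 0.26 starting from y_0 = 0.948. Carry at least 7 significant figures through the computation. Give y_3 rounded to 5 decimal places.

y_1 = g(0.948000) = 0.843309
y_2 = g(0.843309) = 0.924995
y_3 = g(0.924995) = 0.861838

0.86184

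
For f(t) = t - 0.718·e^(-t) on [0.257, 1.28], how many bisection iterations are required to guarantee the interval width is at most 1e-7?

24

Initial width b − a = 1.28 − 0.257 = 1.023000.
After n steps the width is (b−a)/2^n; need (b−a)/2^n ≤ 1e-7.
So n ≥ log₂(1.023000/1e-7) = log₂(10230000.0000) ≈ 23.2863.
Hence n = 24.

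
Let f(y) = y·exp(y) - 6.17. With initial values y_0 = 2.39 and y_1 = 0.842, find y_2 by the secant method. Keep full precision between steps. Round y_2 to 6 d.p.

f(y_0) = 19.913251, f(y_1) = -4.215714
y_2 = 0.842000 - (-4.215714)·(0.842000 - 2.390000)/(-4.215714 - (19.913251)) = 1.112460; f(y_2) = -2.786082

1.112460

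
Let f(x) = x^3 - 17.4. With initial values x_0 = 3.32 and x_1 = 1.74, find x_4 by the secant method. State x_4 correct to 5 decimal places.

Secant update: x_(k+1) = x_k − f(x_k)·(x_k − x_(k-1))/(f(x_k) − f(x_(k-1))).
f(x_0) = 19.194368, f(x_1) = -12.131976
x_2 = 1.740000 - (-12.131976)·(1.740000 - 3.320000)/(-12.131976 - (19.194368)) = 2.351898; f(x_2) = -4.390657
x_3 = 2.351898 - (-4.390657)·(2.351898 - 1.740000)/(-4.390657 - (-12.131976)) = 2.698949; f(x_3) = 2.260023
x_4 = 2.698949 - (2.260023)·(2.698949 - 2.351898)/(2.260023 - (-4.390657)) = 2.581015; f(x_4) = -0.206219

2.58101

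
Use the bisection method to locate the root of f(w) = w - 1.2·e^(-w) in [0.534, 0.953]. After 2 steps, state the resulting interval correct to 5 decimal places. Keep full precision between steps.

[0.53400, 0.63875]

f(0.534000) = -0.169506, f(0.953000) = 0.490301 (opposite signs)
step 1: m = 0.743500, f(m) = 0.172964 > 0 → root in [0.534000, 0.743500]
step 2: m = 0.638750, f(m) = 0.005208 > 0 → root in [0.534000, 0.638750]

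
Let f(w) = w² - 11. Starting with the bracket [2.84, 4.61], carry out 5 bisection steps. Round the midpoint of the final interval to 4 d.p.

3.3102

f(2.840000) = -2.934400, f(4.610000) = 10.252100 (opposite signs)
step 1: m = 3.725000, f(m) = 2.875625 > 0 → root in [2.840000, 3.725000]
step 2: m = 3.282500, f(m) = -0.225194 < 0 → root in [3.282500, 3.725000]
step 3: m = 3.503750, f(m) = 1.276264 > 0 → root in [3.282500, 3.503750]
step 4: m = 3.393125, f(m) = 0.513297 > 0 → root in [3.282500, 3.393125]
step 5: m = 3.337813, f(m) = 0.140992 > 0 → root in [3.282500, 3.337813]
Midpoint of [3.282500, 3.337813] = 3.310156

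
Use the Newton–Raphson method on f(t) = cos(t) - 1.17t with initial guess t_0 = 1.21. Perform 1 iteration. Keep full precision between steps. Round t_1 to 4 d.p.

0.7053

f'(t) = -sin(t) - 1.17
t_0 = 1.210000: f = -1.062681, f' = -2.105616 → t_1 = 1.210000 - (-1.062681)/(-2.105616) = 0.705311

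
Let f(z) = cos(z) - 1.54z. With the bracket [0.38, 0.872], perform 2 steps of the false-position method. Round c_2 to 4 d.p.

f(0.380000) = 0.343465, f(0.872000) = -0.699583
step 1: c = 0.542010, f(c) = 0.021977 > 0 → new bracket [0.542010, 0.872000]
step 2: c = 0.552061, f(c) = 0.001271 > 0 → new bracket [0.552061, 0.872000]

0.5521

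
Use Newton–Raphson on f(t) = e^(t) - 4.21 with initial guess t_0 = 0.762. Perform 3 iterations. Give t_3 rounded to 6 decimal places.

Newton update: t ← t − f(t)/f'(t).
f'(t) = e^(t)
t_0 = 0.762000: f = -2.067443, f' = 2.142557 → t_1 = 0.762000 - (-2.067443)/(2.142557) = 1.726942
t_1 = 1.726942: f = 1.413430, f' = 5.623430 → t_2 = 1.726942 - (1.413430)/(5.623430) = 1.475595
t_2 = 1.475595: f = 0.163638, f' = 4.373638 → t_3 = 1.475595 - (0.163638)/(4.373638) = 1.438181

1.438181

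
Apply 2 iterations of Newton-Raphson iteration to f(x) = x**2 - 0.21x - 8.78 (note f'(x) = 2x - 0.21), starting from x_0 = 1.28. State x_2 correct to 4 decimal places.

x_0 = 1.280000: f = -7.410400, f' = 2.350000 → x_1 = 1.280000 - (-7.410400)/(2.350000) = 4.433362
x_1 = 4.433362: f = 9.943690, f' = 8.656723 → x_2 = 4.433362 - (9.943690)/(8.656723) = 3.284695

3.2847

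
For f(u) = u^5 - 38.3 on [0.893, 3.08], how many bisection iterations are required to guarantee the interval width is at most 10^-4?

Initial width b − a = 3.08 − 0.893 = 2.187000.
After n steps the width is (b−a)/2^n; need (b−a)/2^n ≤ 10^-4.
So n ≥ log₂(2.187000/10^-4) = log₂(21870.0000) ≈ 14.4167.
Hence n = 15.

15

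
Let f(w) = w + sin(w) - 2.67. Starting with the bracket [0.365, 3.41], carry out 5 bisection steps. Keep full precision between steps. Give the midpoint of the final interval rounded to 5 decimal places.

1.64961

f(0.365000) = -1.948051, f(3.410000) = 0.474804 (opposite signs)
step 1: m = 1.887500, f(m) = 0.167767 > 0 → root in [0.365000, 1.887500]
step 2: m = 1.126250, f(m) = -0.640944 < 0 → root in [1.126250, 1.887500]
step 3: m = 1.506875, f(m) = -0.165167 < 0 → root in [1.506875, 1.887500]
step 4: m = 1.697188, f(m) = 0.019211 > 0 → root in [1.506875, 1.697188]
step 5: m = 1.602031, f(m) = -0.068457 < 0 → root in [1.602031, 1.697188]
Midpoint of [1.602031, 1.697188] = 1.649609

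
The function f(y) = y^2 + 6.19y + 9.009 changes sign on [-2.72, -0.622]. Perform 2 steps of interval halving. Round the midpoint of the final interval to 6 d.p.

f(-2.720000) = -0.429400, f(-0.622000) = 5.545704 (opposite signs)
step 1: m = -1.671000, f(m) = 1.457751 > 0 → root in [-2.720000, -1.671000]
step 2: m = -2.195500, f(m) = 0.239075 > 0 → root in [-2.720000, -2.195500]
Midpoint of [-2.720000, -2.195500] = -2.457750

-2.457750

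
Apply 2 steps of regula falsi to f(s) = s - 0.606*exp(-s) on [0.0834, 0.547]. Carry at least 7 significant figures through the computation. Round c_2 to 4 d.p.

f(0.083400) = -0.474110, f(0.547000) = 0.196318
step 1: c = 0.411246, f(c) = 0.009575 > 0 → new bracket [0.083400, 0.411246]
step 2: c = 0.404756, f(c) = 0.000470 > 0 → new bracket [0.083400, 0.404756]

0.4048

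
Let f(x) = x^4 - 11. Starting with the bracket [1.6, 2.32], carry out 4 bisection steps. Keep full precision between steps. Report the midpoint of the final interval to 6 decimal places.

1.802500

f(1.600000) = -4.446400, f(2.320000) = 17.970230 (opposite signs)
step 1: m = 1.960000, f(m) = 3.757891 > 0 → root in [1.600000, 1.960000]
step 2: m = 1.780000, f(m) = -0.961241 < 0 → root in [1.780000, 1.960000]
step 3: m = 1.870000, f(m) = 1.228310 > 0 → root in [1.780000, 1.870000]
step 4: m = 1.825000, f(m) = 0.093063 > 0 → root in [1.780000, 1.825000]
Midpoint of [1.780000, 1.825000] = 1.802500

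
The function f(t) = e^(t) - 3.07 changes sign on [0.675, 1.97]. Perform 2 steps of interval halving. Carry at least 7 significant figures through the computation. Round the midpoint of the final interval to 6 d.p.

f(0.675000) = -1.105967, f(1.970000) = 4.100676 (opposite signs)
step 1: m = 1.322500, f(m) = 0.682792 > 0 → root in [0.675000, 1.322500]
step 2: m = 0.998750, f(m) = -0.355114 < 0 → root in [0.998750, 1.322500]
Midpoint of [0.998750, 1.322500] = 1.160625

1.160625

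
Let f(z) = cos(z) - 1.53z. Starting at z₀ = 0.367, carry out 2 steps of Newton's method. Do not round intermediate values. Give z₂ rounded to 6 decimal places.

f'(z) = -sin(z) - 1.53
z_0 = 0.367000: f = 0.371898, f' = -1.888817 → z_1 = 0.367000 - (0.371898)/(-1.888817) = 0.563895
z_1 = 0.563895: f = -0.017579, f' = -2.064482 → z_2 = 0.563895 - (-0.017579)/(-2.064482) = 0.555380

0.555380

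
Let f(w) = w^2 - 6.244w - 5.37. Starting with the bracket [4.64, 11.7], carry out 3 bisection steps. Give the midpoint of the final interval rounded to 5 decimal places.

6.84625

f(4.640000) = -12.812560, f(11.700000) = 58.465200 (opposite signs)
step 1: m = 8.170000, f(m) = 10.365420 > 0 → root in [4.640000, 8.170000]
step 2: m = 6.405000, f(m) = -4.338795 < 0 → root in [6.405000, 8.170000]
step 3: m = 7.287500, f(m) = 2.234506 > 0 → root in [6.405000, 7.287500]
Midpoint of [6.405000, 7.287500] = 6.846250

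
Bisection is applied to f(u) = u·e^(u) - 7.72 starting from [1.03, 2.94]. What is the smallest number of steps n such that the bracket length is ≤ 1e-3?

11

Initial width b − a = 2.94 − 1.03 = 1.910000.
After n steps the width is (b−a)/2^n; need (b−a)/2^n ≤ 1e-3.
So n ≥ log₂(1.910000/1e-3) = log₂(1910.0000) ≈ 10.8994.
Hence n = 11.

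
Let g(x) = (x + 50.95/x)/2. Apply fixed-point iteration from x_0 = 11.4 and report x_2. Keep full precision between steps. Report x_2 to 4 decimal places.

7.1779

x_1 = g(11.400000) = 7.934649
x_2 = g(7.934649) = 7.177927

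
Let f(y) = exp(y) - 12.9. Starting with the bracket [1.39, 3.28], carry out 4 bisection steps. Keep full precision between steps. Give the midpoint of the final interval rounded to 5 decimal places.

f(1.390000) = -8.885150, f(3.280000) = 13.675773 (opposite signs)
step 1: m = 2.335000, f(m) = -2.570540 < 0 → root in [2.335000, 3.280000]
step 2: m = 2.807500, f(m) = 3.668445 > 0 → root in [2.335000, 2.807500]
step 3: m = 2.571250, f(m) = 0.182167 > 0 → root in [2.335000, 2.571250]
step 4: m = 2.453125, f(m) = -1.275383 < 0 → root in [2.453125, 2.571250]
Midpoint of [2.453125, 2.571250] = 2.512188

2.51219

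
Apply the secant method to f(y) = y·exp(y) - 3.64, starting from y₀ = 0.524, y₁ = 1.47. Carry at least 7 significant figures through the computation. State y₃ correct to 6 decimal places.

f(y_0) = -2.755085, f(y_1) = 2.753376
y_2 = 1.470000 - (2.753376)·(1.470000 - 0.524000)/(2.753376 - (-2.755085)) = 0.997147; f(y_2) = -0.937197
y_3 = 0.997147 - (-0.937197)·(0.997147 - 1.470000)/(-0.937197 - (2.753376)) = 1.117225; f(y_3) = -0.225359

1.117225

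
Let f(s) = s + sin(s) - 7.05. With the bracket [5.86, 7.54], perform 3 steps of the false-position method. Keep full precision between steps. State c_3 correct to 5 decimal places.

6.67148

f(5.860000) = -1.600667, f(7.540000) = 1.441111
step 1: c = 6.744062, f(c) = 0.138795 > 0 → new bracket [5.860000, 6.744062]
step 2: c = 6.673521, f(c) = 0.004019 > 0 → new bracket [5.860000, 6.673521]
step 3: c = 6.671483, f(c) = 0.000096 > 0 → new bracket [5.860000, 6.671483]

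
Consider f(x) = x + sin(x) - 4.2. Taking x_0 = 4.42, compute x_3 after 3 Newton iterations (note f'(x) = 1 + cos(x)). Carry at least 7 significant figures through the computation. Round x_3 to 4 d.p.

Newton update: x ← x − f(x)/f'(x).
x_0 = 4.420000: f = -0.737558, f' = 0.711759 → x_1 = 4.420000 - (-0.737558)/(0.711759) = 5.456246
x_1 = 5.456246: f = 0.520384, f' = 1.677131 → x_2 = 5.456246 - (0.520384)/(1.677131) = 5.145964
x_2 = 5.145964: f = 0.038494, f' = 1.420118 → x_3 = 5.145964 - (0.038494)/(1.420118) = 5.118858

5.1189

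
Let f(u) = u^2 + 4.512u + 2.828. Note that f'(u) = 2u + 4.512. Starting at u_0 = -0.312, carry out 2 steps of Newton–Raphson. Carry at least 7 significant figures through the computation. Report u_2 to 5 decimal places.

Newton update: u ← u − f(u)/f'(u).
u_0 = -0.312000: f = 1.517600, f' = 3.888000 → u_1 = -0.312000 - (1.517600)/(3.888000) = -0.702329
u_1 = -0.702329: f = 0.152357, f' = 3.107342 → u_2 = -0.702329 - (0.152357)/(3.107342) = -0.751360

-0.75136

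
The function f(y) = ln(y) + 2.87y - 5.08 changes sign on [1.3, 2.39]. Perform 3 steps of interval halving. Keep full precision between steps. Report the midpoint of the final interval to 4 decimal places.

1.6406

f(1.300000) = -1.086636, f(2.390000) = 2.650593 (opposite signs)
step 1: m = 1.845000, f(m) = 0.827629 > 0 → root in [1.300000, 1.845000]
step 2: m = 1.572500, f(m) = -0.114258 < 0 → root in [1.572500, 1.845000]
step 3: m = 1.708750, f(m) = 0.359875 > 0 → root in [1.572500, 1.708750]
Midpoint of [1.572500, 1.708750] = 1.640625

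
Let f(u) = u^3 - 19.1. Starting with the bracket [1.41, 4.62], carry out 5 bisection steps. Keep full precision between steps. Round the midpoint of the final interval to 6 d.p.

2.663906

f(1.410000) = -16.296779, f(4.620000) = 79.511128 (opposite signs)
step 1: m = 3.015000, f(m) = 8.307028 > 0 → root in [1.410000, 3.015000]
step 2: m = 2.212500, f(m) = -8.269467 < 0 → root in [2.212500, 3.015000]
step 3: m = 2.613750, f(m) = -1.243673 < 0 → root in [2.613750, 3.015000]
step 4: m = 2.814375, f(m) = 3.191839 > 0 → root in [2.613750, 2.814375]
step 5: m = 2.714062, f(m) = 0.892151 > 0 → root in [2.613750, 2.714062]
Midpoint of [2.613750, 2.714062] = 2.663906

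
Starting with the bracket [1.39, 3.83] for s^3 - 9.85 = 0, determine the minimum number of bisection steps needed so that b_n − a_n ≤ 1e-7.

25

Initial width b − a = 3.83 − 1.39 = 2.440000.
After n steps the width is (b−a)/2^n; need (b−a)/2^n ≤ 1e-7.
So n ≥ log₂(2.440000/1e-7) = log₂(24400000.0000) ≈ 24.5404.
Hence n = 25.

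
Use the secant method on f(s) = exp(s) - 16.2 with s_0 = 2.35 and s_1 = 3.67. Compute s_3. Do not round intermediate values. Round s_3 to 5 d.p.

Secant update: s_(k+1) = s_k − f(s_k)·(s_k − s_(k-1))/(f(s_k) − f(s_(k-1))).
f(s_0) = -5.714430, f(s_1) = 23.051906
s_2 = 3.670000 - (23.051906)·(3.670000 - 2.350000)/(23.051906 - (-5.714430)) = 2.612218; f(s_2) = -2.570754
s_3 = 2.612218 - (-2.570754)·(2.612218 - 3.670000)/(-2.570754 - (23.051906)) = 2.718347; f(s_3) = -1.044757

2.71835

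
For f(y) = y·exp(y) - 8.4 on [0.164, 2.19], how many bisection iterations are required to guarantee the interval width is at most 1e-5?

Initial width b − a = 2.19 − 0.164 = 2.026000.
After n steps the width is (b−a)/2^n; need (b−a)/2^n ≤ 1e-5.
So n ≥ log₂(2.026000/1e-5) = log₂(202600.0000) ≈ 17.6283.
Hence n = 18.

18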